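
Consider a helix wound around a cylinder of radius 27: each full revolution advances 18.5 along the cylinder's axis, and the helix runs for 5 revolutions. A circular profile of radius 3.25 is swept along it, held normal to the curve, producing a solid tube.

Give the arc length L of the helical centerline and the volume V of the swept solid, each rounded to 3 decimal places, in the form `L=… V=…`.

2πR = 2π·27 = 169.646003
per-turn = √(169.646003² + 18.5²) = √(28779.7664 + 342.25) = √29122.0164 = 170.651740
L = 5 × 170.651740 = 853.258701
V = π·3.25² × L = 33.183072 × 853.258701 = 28313.745254

L=853.259 V=28313.745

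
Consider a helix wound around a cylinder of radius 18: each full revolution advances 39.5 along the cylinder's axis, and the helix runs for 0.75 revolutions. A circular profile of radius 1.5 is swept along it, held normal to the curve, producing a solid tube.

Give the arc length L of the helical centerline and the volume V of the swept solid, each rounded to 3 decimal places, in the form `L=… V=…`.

L=89.848 V=635.095

2πR = 2π·18 = 113.097336
per-turn = √(113.097336² + 39.5²) = √(12791.0073 + 1560.25) = √14351.2573 = 119.796733
L = 0.75 × 119.796733 = 89.847550
V = π·1.5² × L = 7.068583 × 89.847550 = 635.094907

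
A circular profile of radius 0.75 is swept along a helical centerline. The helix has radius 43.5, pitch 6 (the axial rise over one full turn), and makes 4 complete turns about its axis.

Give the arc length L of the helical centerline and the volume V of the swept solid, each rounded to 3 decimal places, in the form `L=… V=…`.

L=1093.538 V=1932.441

2πR = 2π·43.5 = 273.318561
per-turn = √(273.318561² + 6²) = √(74703.0357 + 36) = √74739.0357 = 273.384410
L = 4 × 273.384410 = 1093.537641
V = π·0.75² × L = 1.767146 × 1093.537641 = 1932.440523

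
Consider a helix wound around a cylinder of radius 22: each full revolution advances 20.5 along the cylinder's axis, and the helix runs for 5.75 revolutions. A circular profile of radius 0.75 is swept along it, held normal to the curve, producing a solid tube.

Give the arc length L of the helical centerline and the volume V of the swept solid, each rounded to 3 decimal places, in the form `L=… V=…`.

L=803.516 V=1419.930

2πR = 2π·22 = 138.230077
per-turn = √(138.230077² + 20.5²) = √(19107.5541 + 420.25) = √19527.8041 = 139.741920
L = 5.75 × 139.741920 = 803.516038
V = π·0.75² × L = 1.767146 × 803.516038 = 1419.930047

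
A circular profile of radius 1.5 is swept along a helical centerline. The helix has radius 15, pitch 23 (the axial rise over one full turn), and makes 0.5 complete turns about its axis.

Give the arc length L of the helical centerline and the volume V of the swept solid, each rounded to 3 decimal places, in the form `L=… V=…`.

L=48.507 V=342.874

2πR = 2π·15 = 94.247780
per-turn = √(94.247780² + 23²) = √(8882.6440 + 529) = √9411.6440 = 97.013628
L = 0.5 × 97.013628 = 48.506814
V = π·1.5² × L = 7.068583 × 48.506814 = 342.874463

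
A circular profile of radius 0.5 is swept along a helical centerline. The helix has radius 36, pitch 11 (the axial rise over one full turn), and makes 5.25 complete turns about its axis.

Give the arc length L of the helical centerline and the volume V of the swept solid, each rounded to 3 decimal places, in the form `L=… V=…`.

2πR = 2π·36 = 226.194671
per-turn = √(226.194671² + 11²) = √(51164.0292 + 121) = √51285.0292 = 226.461982
L = 5.25 × 226.461982 = 1188.925405
V = π·0.5² × L = 0.785398 × 1188.925405 = 933.779829

L=1188.925 V=933.780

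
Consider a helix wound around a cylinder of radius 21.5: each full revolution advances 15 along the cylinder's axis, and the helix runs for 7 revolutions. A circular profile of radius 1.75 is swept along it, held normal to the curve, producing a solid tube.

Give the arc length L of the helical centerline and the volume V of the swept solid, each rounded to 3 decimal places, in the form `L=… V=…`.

L=951.431 V=9153.839

2πR = 2π·21.5 = 135.088484
per-turn = √(135.088484² + 15²) = √(18248.8985 + 225) = √18473.8985 = 135.918720
L = 7 × 135.918720 = 951.431042
V = π·1.75² × L = 9.621128 × 951.431042 = 9153.839367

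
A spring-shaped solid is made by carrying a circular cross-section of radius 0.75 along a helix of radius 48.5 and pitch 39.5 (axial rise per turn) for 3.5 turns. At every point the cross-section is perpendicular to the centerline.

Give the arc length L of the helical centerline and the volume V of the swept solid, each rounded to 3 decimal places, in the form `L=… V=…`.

L=1075.493 V=1900.554

2πR = 2π·48.5 = 304.734487
per-turn = √(304.734487² + 39.5²) = √(92863.1078 + 1560.25) = √94423.3578 = 307.283839
L = 3.5 × 307.283839 = 1075.493437
V = π·0.75² × L = 1.767146 × 1075.493437 = 1900.553783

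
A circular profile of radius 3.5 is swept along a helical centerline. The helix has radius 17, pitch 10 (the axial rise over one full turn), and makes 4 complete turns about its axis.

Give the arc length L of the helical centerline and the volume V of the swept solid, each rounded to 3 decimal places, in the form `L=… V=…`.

L=429.125 V=16514.663

2πR = 2π·17 = 106.814150
per-turn = √(106.814150² + 10²) = √(11409.2627 + 100) = √11509.2627 = 107.281232
L = 4 × 107.281232 = 429.124927
V = π·3.5² × L = 38.484510 × 429.124927 = 16514.662548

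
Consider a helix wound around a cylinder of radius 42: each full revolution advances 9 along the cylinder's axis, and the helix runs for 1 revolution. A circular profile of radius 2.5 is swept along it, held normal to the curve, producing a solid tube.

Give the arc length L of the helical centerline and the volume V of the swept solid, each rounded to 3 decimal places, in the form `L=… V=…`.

L=264.047 V=5184.555

2πR = 2π·42 = 263.893783
per-turn = √(263.893783² + 9²) = √(69639.9287 + 81) = √69720.9287 = 264.047209
L = 1 × 264.047209 = 264.047209
V = π·2.5² × L = 19.634954 × 264.047209 = 5184.554828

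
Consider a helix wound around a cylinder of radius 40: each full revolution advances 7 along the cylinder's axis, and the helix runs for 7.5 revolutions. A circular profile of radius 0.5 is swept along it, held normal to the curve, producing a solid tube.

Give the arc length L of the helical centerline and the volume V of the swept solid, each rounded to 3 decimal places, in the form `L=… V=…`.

L=1885.687 V=1481.015

2πR = 2π·40 = 251.327412
per-turn = √(251.327412² + 7²) = √(63165.4682 + 49) = √63214.4682 = 251.424876
L = 7.5 × 251.424876 = 1885.686568
V = π·0.5² × L = 0.785398 × 1885.686568 = 1481.014768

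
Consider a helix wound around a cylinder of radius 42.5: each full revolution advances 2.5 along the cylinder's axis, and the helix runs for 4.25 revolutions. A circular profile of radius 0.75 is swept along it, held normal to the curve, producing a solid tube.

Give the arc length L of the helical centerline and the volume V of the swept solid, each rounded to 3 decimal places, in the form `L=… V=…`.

L=1134.950 V=2005.622

2πR = 2π·42.5 = 267.035376
per-turn = √(267.035376² + 2.5²) = √(71307.8918 + 6.25) = √71314.1418 = 267.047078
L = 4.25 × 267.047078 = 1134.950081
V = π·0.75² × L = 1.767146 × 1134.950081 = 2005.622346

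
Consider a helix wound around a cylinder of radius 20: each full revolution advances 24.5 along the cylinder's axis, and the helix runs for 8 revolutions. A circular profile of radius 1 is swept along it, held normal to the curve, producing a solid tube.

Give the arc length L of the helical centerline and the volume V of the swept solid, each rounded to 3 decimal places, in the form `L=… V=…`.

L=1024.238 V=3217.739

2πR = 2π·20 = 125.663706
per-turn = √(125.663706² + 24.5²) = √(15791.3670 + 600.25) = √16391.6170 = 128.029751
L = 8 × 128.029751 = 1024.238005
V = π·1² × L = 3.141593 × 1024.238005 = 3217.738592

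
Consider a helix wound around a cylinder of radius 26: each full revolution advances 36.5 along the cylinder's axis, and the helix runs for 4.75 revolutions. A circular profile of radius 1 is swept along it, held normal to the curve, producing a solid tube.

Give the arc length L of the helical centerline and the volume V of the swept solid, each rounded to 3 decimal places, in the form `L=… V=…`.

2πR = 2π·26 = 163.362818
per-turn = √(163.362818² + 36.5²) = √(26687.4103 + 1332.25) = √28019.6603 = 167.390741
L = 4.75 × 167.390741 = 795.106022
V = π·1² × L = 3.141593 × 795.106022 = 2497.899236

L=795.106 V=2497.899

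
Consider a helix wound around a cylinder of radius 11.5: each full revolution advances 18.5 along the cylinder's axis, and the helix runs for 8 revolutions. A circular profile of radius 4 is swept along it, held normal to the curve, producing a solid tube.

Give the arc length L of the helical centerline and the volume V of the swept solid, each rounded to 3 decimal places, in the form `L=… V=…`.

L=596.699 V=29993.348

2πR = 2π·11.5 = 72.256631
per-turn = √(72.256631² + 18.5²) = √(5221.0207 + 342.25) = √5563.2707 = 74.587336
L = 8 × 74.587336 = 596.698690
V = π·4² × L = 50.265482 × 596.698690 = 29993.347533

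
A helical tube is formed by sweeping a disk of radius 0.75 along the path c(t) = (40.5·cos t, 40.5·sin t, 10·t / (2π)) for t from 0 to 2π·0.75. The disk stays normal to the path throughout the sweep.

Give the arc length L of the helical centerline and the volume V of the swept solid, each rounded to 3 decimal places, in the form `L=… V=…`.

2πR = 2π·40.5 = 254.469005
per-turn = √(254.469005² + 10²) = √(64754.4745 + 100) = √64854.4745 = 254.665417
L = 0.75 × 254.665417 = 190.999063
V = π·0.75² × L = 1.767146 × 190.999063 = 337.523204

L=190.999 V=337.523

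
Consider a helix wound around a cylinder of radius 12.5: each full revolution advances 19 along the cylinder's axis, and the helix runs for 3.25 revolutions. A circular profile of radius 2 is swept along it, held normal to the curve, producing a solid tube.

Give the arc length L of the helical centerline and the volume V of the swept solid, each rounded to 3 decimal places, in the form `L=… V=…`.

L=262.617 V=3300.147

2πR = 2π·12.5 = 78.539816
per-turn = √(78.539816² + 19²) = √(6168.5028 + 361) = √6529.5028 = 80.805339
L = 3.25 × 80.805339 = 262.617351
V = π·2² × L = 12.566371 × 262.617351 = 3300.146957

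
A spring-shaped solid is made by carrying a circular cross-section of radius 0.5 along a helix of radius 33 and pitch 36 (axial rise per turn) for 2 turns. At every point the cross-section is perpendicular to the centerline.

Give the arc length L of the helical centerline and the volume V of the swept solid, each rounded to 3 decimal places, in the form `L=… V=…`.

L=420.894 V=330.570

2πR = 2π·33 = 207.345115
per-turn = √(207.345115² + 36²) = √(42991.9968 + 1296) = √44287.9968 = 210.447135
L = 2 × 210.447135 = 420.894271
V = π·0.5² × L = 0.785398 × 420.894271 = 330.569587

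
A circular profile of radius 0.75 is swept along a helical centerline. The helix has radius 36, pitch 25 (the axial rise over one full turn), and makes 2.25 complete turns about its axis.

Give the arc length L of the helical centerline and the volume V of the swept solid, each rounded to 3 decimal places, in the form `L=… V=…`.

L=512.037 V=904.844

2πR = 2π·36 = 226.194671
per-turn = √(226.194671² + 25²) = √(51164.0292 + 625) = √51789.0292 = 227.572031
L = 2.25 × 227.572031 = 512.037069
V = π·0.75² × L = 1.767146 × 512.037069 = 904.844191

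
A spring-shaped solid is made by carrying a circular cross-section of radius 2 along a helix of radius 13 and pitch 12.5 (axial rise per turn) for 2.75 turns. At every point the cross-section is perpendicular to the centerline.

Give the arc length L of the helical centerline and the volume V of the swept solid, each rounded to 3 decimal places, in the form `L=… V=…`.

2πR = 2π·13 = 81.681409
per-turn = √(81.681409² + 12.5²) = √(6671.8526 + 156.25) = √6828.1026 = 82.632334
L = 2.75 × 82.632334 = 227.238918
V = π·2² × L = 12.566371 × 227.238918 = 2855.568458

L=227.239 V=2855.568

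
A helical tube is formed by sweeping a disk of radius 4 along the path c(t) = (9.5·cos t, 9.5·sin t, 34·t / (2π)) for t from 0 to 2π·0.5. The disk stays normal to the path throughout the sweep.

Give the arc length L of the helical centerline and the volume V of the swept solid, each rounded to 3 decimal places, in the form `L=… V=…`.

2πR = 2π·9.5 = 59.690260
per-turn = √(59.690260² + 34²) = √(3562.9272 + 1156) = √4718.9272 = 68.694448
L = 0.5 × 68.694448 = 34.347224
V = π·4² × L = 50.265482 × 34.347224 = 1726.479786

L=34.347 V=1726.480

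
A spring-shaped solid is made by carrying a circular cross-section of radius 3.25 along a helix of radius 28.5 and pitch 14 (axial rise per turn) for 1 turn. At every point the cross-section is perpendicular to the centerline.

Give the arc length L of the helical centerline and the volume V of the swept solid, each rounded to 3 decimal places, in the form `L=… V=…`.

2πR = 2π·28.5 = 179.070781
per-turn = √(179.070781² + 14²) = √(32066.3447 + 196) = √32262.3447 = 179.617217
L = 1 × 179.617217 = 179.617217
V = π·3.25² × L = 33.183072 × 179.617217 = 5960.251122

L=179.617 V=5960.251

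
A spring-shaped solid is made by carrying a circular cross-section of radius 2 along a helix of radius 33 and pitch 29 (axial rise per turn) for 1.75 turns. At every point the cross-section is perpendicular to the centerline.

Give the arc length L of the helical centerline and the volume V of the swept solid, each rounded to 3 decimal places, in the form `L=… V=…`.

2πR = 2π·33 = 207.345115
per-turn = √(207.345115² + 29²) = √(42991.9968 + 841) = √43832.9968 = 209.363313
L = 1.75 × 209.363313 = 366.385798
V = π·2² × L = 12.566371 × 366.385798 = 4604.139719

L=366.386 V=4604.140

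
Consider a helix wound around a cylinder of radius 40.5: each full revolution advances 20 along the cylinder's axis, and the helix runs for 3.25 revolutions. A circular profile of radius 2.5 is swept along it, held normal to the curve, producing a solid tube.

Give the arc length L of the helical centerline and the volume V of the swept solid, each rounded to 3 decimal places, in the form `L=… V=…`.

2πR = 2π·40.5 = 254.469005
per-turn = √(254.469005² + 20²) = √(64754.4745 + 400) = √65154.4745 = 255.253745
L = 3.25 × 255.253745 = 829.574672
V = π·2.5² × L = 19.634954 × 829.574672 = 16288.660597

L=829.575 V=16288.661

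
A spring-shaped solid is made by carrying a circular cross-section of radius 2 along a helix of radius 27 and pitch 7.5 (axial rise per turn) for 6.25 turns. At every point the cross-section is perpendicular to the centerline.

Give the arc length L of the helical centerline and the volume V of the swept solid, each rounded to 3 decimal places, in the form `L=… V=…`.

2πR = 2π·27 = 169.646003
per-turn = √(169.646003² + 7.5²) = √(28779.7664 + 56.25) = √28836.0164 = 169.811709
L = 6.25 × 169.811709 = 1061.323180
V = π·2² × L = 12.566371 × 1061.323180 = 13336.980419

L=1061.323 V=13336.980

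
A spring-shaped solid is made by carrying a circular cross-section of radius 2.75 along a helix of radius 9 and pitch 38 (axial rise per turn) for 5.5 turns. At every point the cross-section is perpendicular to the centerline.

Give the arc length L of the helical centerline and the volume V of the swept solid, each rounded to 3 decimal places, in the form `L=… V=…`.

L=374.717 V=8902.642

2πR = 2π·9 = 56.548668
per-turn = √(56.548668² + 38²) = √(3197.7518 + 1444) = √4641.7518 = 68.130403
L = 5.5 × 68.130403 = 374.717217
V = π·2.75² × L = 23.758294 × 374.717217 = 8902.641975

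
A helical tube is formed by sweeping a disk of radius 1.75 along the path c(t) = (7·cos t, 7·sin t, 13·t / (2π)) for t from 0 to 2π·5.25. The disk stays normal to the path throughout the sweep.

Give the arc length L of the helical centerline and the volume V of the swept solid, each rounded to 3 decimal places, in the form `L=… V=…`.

L=240.782 V=2316.598

2πR = 2π·7 = 43.982297
per-turn = √(43.982297² + 13²) = √(1934.4425 + 169) = √2103.4425 = 45.863302
L = 5.25 × 45.863302 = 240.782335
V = π·1.75² × L = 9.621128 × 240.782335 = 2316.597546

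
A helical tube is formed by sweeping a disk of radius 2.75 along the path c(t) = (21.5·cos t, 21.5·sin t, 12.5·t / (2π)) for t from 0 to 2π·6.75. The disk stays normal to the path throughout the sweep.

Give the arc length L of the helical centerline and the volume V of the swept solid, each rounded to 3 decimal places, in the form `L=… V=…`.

L=915.743 V=21756.483

2πR = 2π·21.5 = 135.088484
per-turn = √(135.088484² + 12.5²) = √(18248.8985 + 156.25) = √18405.1485 = 135.665576
L = 6.75 × 135.665576 = 915.742639
V = π·2.75² × L = 23.758294 × 915.742639 = 21756.483243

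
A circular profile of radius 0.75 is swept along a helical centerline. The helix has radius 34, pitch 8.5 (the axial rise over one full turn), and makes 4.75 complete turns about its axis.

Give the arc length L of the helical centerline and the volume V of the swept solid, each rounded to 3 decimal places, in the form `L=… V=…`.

2πR = 2π·34 = 213.628300
per-turn = √(213.628300² + 8.5²) = √(45637.0508 + 72.25) = √45709.3008 = 213.797336
L = 4.75 × 213.797336 = 1015.537345
V = π·0.75² × L = 1.767146 × 1015.537345 = 1794.602622

L=1015.537 V=1794.603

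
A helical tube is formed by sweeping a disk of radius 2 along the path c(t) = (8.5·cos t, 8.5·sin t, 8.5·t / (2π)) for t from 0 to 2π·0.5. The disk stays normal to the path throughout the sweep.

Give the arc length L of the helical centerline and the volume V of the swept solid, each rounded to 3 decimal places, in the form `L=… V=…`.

L=27.040 V=339.790

2πR = 2π·8.5 = 53.407075
per-turn = √(53.407075² + 8.5²) = √(2852.3157 + 72.25) = √2924.5657 = 54.079254
L = 0.5 × 54.079254 = 27.039627
V = π·2² × L = 12.566371 × 27.039627 = 339.789972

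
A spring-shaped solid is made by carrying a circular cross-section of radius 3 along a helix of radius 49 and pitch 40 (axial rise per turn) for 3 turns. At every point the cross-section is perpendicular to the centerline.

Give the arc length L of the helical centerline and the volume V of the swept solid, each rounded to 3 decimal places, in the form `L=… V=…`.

2πR = 2π·49 = 307.876080
per-turn = √(307.876080² + 40²) = √(94787.6807 + 1600) = √96387.6807 = 310.463654
L = 3 × 310.463654 = 931.390963
V = π·3² × L = 28.274334 × 931.390963 = 26334.459064

L=931.391 V=26334.459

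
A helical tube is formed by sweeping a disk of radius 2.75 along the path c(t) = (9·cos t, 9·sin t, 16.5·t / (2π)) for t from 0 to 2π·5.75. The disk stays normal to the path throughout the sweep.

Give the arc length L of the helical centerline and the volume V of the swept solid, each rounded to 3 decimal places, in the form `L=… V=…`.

L=338.714 V=8047.259

2πR = 2π·9 = 56.548668
per-turn = √(56.548668² + 16.5²) = √(3197.7518 + 272.25) = √3470.0018 = 58.906721
L = 5.75 × 58.906721 = 338.713648
V = π·2.75² × L = 23.758294 × 338.713648 = 8047.258582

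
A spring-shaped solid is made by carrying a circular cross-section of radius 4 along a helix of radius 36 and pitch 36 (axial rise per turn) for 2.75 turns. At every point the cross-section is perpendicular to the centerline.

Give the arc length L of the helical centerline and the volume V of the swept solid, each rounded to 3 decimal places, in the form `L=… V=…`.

L=629.864 V=31660.430

2πR = 2π·36 = 226.194671
per-turn = √(226.194671² + 36²) = √(51164.0292 + 1296) = √52460.0292 = 229.041545
L = 2.75 × 229.041545 = 629.864248
V = π·4² × L = 50.265482 × 629.864248 = 31660.430310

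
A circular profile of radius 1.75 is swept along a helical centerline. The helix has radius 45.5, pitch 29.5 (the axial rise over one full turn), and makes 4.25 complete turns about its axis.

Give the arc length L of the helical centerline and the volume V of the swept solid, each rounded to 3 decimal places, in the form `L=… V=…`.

2πR = 2π·45.5 = 285.884931
per-turn = √(285.884931² + 29.5²) = √(81730.1940 + 870.25) = √82600.4440 = 287.402930
L = 4.25 × 287.402930 = 1221.462452
V = π·1.75² × L = 9.621128 × 1221.462452 = 11751.845985

L=1221.462 V=11751.846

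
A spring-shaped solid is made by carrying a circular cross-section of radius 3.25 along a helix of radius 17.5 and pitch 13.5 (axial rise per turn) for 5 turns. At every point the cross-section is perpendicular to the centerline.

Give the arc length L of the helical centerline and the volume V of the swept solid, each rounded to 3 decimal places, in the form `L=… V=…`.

L=553.907 V=18380.334

2πR = 2π·17.5 = 109.955743
per-turn = √(109.955743² + 13.5²) = √(12090.2654 + 182.25) = √12272.5154 = 110.781386
L = 5 × 110.781386 = 553.906928
V = π·3.25² × L = 33.183072 × 553.906928 = 18380.333694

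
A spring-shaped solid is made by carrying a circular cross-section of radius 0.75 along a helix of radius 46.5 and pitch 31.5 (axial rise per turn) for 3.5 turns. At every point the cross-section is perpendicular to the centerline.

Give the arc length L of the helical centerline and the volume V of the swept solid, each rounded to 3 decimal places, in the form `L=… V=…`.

L=1028.515 V=1817.535

2πR = 2π·46.5 = 292.168117
per-turn = √(292.168117² + 31.5²) = √(85362.2085 + 992.25) = √86354.4585 = 293.861291
L = 3.5 × 293.861291 = 1028.514519
V = π·0.75² × L = 1.767146 × 1028.514519 = 1817.535182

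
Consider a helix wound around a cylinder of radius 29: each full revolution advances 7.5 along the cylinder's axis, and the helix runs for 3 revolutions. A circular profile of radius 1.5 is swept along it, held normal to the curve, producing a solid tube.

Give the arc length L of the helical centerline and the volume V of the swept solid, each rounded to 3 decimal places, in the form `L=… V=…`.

L=547.100 V=3867.222

2πR = 2π·29 = 182.212374
per-turn = √(182.212374² + 7.5²) = √(33201.3492 + 56.25) = √33257.5992 = 182.366661
L = 3 × 182.366661 = 547.099984
V = π·1.5² × L = 7.068583 × 547.099984 = 3867.221906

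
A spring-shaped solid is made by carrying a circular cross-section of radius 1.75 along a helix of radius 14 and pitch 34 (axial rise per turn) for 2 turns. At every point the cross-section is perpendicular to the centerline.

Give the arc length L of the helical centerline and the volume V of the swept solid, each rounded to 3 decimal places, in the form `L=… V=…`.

L=188.614 V=1814.675

2πR = 2π·14 = 87.964594
per-turn = √(87.964594² + 34²) = √(7737.7699 + 1156) = √8893.7699 = 94.306786
L = 2 × 94.306786 = 188.613572
V = π·1.75² × L = 9.621128 × 188.613572 = 1814.675221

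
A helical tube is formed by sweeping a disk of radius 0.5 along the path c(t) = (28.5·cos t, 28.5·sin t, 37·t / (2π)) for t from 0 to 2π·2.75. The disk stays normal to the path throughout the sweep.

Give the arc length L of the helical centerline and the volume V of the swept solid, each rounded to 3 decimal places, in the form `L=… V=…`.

2πR = 2π·28.5 = 179.070781
per-turn = √(179.070781² + 37²) = √(32066.3447 + 1369) = √33435.3447 = 182.853342
L = 2.75 × 182.853342 = 502.846691
V = π·0.5² × L = 0.785398 × 502.846691 = 394.934867

L=502.847 V=394.935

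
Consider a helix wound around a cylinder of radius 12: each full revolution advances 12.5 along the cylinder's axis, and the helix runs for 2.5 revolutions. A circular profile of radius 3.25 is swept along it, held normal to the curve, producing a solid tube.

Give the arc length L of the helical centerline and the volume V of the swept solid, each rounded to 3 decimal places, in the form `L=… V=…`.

L=191.068 V=6340.237

2πR = 2π·12 = 75.398224
per-turn = √(75.398224² + 12.5²) = √(5684.8921 + 156.25) = √5841.1421 = 76.427365
L = 2.5 × 76.427365 = 191.068413
V = π·3.25² × L = 33.183072 × 191.068413 = 6340.236974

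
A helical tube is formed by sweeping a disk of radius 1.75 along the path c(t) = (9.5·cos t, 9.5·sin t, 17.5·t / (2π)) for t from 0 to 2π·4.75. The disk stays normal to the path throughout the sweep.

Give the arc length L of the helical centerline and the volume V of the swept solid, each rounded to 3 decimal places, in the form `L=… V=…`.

L=295.463 V=2842.686

2πR = 2π·9.5 = 59.690260
per-turn = √(59.690260² + 17.5²) = √(3562.9272 + 306.25) = √3869.1772 = 62.202710
L = 4.75 × 62.202710 = 295.462875
V = π·1.75² × L = 9.621128 × 295.462875 = 2842.685989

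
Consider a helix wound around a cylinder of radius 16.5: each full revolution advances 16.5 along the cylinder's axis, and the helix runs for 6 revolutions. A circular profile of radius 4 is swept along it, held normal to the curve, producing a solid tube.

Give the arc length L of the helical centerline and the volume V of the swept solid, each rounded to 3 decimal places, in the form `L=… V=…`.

L=629.864 V=31660.430

2πR = 2π·16.5 = 103.672558
per-turn = √(103.672558² + 16.5²) = √(10747.9992 + 272.25) = √11020.2492 = 104.977375
L = 6 × 104.977375 = 629.864248
V = π·4² × L = 50.265482 × 629.864248 = 31660.430310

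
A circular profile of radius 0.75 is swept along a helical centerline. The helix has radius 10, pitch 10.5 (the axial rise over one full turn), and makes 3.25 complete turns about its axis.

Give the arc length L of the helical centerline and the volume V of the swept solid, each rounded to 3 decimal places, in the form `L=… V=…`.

L=207.035 V=365.861

2πR = 2π·10 = 62.831853
per-turn = √(62.831853² + 10.5²) = √(3947.8418 + 110.25) = √4058.0918 = 63.703153
L = 3.25 × 63.703153 = 207.035249
V = π·0.75² × L = 1.767146 × 207.035249 = 365.861484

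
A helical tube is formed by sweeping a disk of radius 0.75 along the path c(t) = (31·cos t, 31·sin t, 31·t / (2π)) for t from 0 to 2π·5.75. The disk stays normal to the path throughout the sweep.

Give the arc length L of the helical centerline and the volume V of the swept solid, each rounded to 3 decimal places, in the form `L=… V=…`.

2πR = 2π·31 = 194.778745
per-turn = √(194.778745² + 31²) = √(37938.7593 + 961) = √38899.7593 = 197.230219
L = 5.75 × 197.230219 = 1134.073760
V = π·0.75² × L = 1.767146 × 1134.073760 = 2004.073758

L=1134.074 V=2004.074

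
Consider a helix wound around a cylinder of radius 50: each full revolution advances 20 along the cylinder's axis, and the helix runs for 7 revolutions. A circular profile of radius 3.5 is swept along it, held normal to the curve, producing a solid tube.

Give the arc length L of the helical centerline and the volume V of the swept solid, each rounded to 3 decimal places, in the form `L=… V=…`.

2πR = 2π·50 = 314.159265
per-turn = √(314.159265² + 20²) = √(98696.0440 + 400) = √99096.0440 = 314.795241
L = 7 × 314.795241 = 2203.566690
V = π·3.5² × L = 38.484510 × 2203.566690 = 84803.184325

L=2203.567 V=84803.184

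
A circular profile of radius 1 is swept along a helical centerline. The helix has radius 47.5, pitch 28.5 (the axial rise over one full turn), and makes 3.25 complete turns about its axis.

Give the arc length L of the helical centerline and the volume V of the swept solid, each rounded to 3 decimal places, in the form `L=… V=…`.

L=974.379 V=3061.103

2πR = 2π·47.5 = 298.451302
per-turn = √(298.451302² + 28.5²) = √(89073.1797 + 812.25) = √89885.4297 = 299.808989
L = 3.25 × 299.808989 = 974.379213
V = π·1² × L = 3.141593 × 974.379213 = 3061.102578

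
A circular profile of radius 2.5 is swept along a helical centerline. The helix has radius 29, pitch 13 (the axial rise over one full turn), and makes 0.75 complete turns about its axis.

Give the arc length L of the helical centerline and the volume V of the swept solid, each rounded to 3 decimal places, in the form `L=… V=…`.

2πR = 2π·29 = 182.212374
per-turn = √(182.212374² + 13²) = √(33201.3492 + 169) = √33370.3492 = 182.675530
L = 0.75 × 182.675530 = 137.006647
V = π·2.5² × L = 19.634954 × 137.006647 = 2690.119231

L=137.007 V=2690.119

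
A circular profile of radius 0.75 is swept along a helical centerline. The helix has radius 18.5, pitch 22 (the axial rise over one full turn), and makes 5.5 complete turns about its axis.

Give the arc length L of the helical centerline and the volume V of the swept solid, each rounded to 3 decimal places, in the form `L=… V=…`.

L=650.664 V=1149.818

2πR = 2π·18.5 = 116.238928
per-turn = √(116.238928² + 22²) = √(13511.4884 + 484) = √13995.4884 = 118.302529
L = 5.5 × 118.302529 = 650.663911
V = π·0.75² × L = 1.767146 × 650.663911 = 1149.818041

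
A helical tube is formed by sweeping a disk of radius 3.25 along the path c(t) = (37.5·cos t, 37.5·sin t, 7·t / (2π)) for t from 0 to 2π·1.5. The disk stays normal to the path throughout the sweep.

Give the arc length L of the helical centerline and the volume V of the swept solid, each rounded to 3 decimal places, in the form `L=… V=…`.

2πR = 2π·37.5 = 235.619449
per-turn = √(235.619449² + 7²) = √(55516.5248 + 49) = √55565.5248 = 235.723407
L = 1.5 × 235.723407 = 353.585111
V = π·3.25² × L = 33.183072 × 353.585111 = 11733.040338

L=353.585 V=11733.040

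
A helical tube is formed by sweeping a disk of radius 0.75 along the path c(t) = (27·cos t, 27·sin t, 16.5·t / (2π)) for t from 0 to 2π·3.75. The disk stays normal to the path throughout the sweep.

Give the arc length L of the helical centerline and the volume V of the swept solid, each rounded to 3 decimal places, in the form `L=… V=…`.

2πR = 2π·27 = 169.646003
per-turn = √(169.646003² + 16.5²) = √(28779.7664 + 272.25) = √29052.0164 = 170.446521
L = 3.75 × 170.446521 = 639.174453
V = π·0.75² × L = 1.767146 × 639.174453 = 1129.514493

L=639.174 V=1129.514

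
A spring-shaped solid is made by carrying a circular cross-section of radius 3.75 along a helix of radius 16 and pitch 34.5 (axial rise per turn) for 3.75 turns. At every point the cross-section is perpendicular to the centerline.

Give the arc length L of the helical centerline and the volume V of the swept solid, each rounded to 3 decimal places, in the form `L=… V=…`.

L=398.573 V=17608.402

2πR = 2π·16 = 100.530965
per-turn = √(100.530965² + 34.5²) = √(10106.4749 + 1190.25) = √11296.7249 = 106.286052
L = 3.75 × 106.286052 = 398.572696
V = π·3.75² × L = 44.178647 × 398.572696 = 17608.402318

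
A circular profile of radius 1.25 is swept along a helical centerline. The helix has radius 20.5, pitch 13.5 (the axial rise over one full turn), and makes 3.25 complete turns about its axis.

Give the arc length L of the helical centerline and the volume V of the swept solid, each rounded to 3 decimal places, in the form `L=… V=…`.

2πR = 2π·20.5 = 128.805299
per-turn = √(128.805299² + 13.5²) = √(16590.8050 + 182.25) = √16773.0550 = 129.510830
L = 3.25 × 129.510830 = 420.910196
V = π·1.25² × L = 4.908739 × 420.910196 = 2066.138095

L=420.910 V=2066.138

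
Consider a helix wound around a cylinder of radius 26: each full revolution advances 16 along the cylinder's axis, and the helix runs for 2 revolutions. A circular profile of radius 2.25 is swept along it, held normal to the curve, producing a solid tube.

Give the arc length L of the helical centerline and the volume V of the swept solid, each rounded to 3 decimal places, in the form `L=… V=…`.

2πR = 2π·26 = 163.362818
per-turn = √(163.362818² + 16²) = √(26687.4103 + 256) = √26943.4103 = 164.144480
L = 2 × 164.144480 = 328.288960
V = π·2.25² × L = 15.904313 × 328.288960 = 5221.210310

L=328.289 V=5221.210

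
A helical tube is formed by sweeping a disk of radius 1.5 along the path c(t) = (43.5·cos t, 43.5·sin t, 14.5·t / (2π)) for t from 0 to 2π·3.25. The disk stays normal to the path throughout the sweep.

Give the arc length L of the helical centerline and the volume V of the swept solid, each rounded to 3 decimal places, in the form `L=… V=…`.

2πR = 2π·43.5 = 273.318561
per-turn = √(273.318561² + 14.5²) = √(74703.0357 + 210.25) = √74913.2857 = 273.702915
L = 3.25 × 273.702915 = 889.534474
V = π·1.5² × L = 7.068583 × 889.534474 = 6287.748679

L=889.534 V=6287.749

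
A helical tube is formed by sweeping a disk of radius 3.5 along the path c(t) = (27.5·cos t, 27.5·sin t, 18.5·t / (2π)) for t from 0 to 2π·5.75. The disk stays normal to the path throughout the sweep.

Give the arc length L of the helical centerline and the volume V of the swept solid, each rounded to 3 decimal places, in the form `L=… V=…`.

2πR = 2π·27.5 = 172.787596
per-turn = √(172.787596² + 18.5²) = √(29855.5533 + 342.25) = √30197.8033 = 173.775152
L = 5.75 × 173.775152 = 999.207122
V = π·3.5² × L = 38.484510 × 999.207122 = 38453.996473

L=999.207 V=38453.996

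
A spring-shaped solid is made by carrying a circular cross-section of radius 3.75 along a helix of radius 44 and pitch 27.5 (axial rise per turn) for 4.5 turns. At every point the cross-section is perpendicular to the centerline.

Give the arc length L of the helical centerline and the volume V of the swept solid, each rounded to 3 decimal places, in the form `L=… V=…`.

L=1250.210 V=55232.602

2πR = 2π·44 = 276.460154
per-turn = √(276.460154² + 27.5²) = √(76430.2165 + 756.25) = √77186.4665 = 277.824525
L = 4.5 × 277.824525 = 1250.210361
V = π·3.75² × L = 44.178647 × 1250.210361 = 55232.601820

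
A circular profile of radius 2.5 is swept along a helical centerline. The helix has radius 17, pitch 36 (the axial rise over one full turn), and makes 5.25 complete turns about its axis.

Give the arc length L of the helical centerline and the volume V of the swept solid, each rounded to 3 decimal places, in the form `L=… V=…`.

2πR = 2π·17 = 106.814150
per-turn = √(106.814150² + 36²) = √(11409.2627 + 1296) = √12705.2627 = 112.717624
L = 5.25 × 112.717624 = 591.767524
V = π·2.5² × L = 19.634954 × 591.767524 = 11619.328169

L=591.768 V=11619.328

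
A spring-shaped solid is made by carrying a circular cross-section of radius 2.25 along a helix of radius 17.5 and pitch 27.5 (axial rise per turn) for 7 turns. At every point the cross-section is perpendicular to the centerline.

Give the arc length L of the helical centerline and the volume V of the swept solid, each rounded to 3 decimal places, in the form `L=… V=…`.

2πR = 2π·17.5 = 109.955743
per-turn = √(109.955743² + 27.5²) = √(12090.2654 + 756.25) = √12846.5154 = 113.342469
L = 7 × 113.342469 = 793.397286
V = π·2.25² × L = 15.904313 × 793.397286 = 12618.438626

L=793.397 V=12618.439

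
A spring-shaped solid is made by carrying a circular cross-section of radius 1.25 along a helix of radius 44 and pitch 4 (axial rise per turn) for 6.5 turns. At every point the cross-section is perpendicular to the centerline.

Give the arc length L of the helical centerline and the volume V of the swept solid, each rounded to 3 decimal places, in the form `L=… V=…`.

2πR = 2π·44 = 276.460154
per-turn = √(276.460154² + 4²) = √(76430.2165 + 16) = √76446.2165 = 276.489089
L = 6.5 × 276.489089 = 1797.179080
V = π·1.25² × L = 4.908739 × 1797.179080 = 8821.882181

L=1797.179 V=8821.882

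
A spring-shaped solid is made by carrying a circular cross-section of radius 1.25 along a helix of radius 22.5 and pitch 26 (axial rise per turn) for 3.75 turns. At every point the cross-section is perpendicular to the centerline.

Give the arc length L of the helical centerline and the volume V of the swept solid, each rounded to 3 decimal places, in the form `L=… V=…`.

L=539.035 V=2645.982

2πR = 2π·22.5 = 141.371669
per-turn = √(141.371669² + 26²) = √(19985.9489 + 676) = √20661.9489 = 143.742648
L = 3.75 × 143.742648 = 539.034931
V = π·1.25² × L = 4.908739 × 539.034931 = 2645.981529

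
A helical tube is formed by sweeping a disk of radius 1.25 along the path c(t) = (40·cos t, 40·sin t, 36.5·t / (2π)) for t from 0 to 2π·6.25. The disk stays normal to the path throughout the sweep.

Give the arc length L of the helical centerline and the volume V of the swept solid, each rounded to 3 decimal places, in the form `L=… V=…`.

2πR = 2π·40 = 251.327412
per-turn = √(251.327412² + 36.5²) = √(63165.4682 + 1332.25) = √64497.7182 = 253.964010
L = 6.25 × 253.964010 = 1587.275060
V = π·1.25² × L = 4.908739 × 1587.275060 = 7791.518231

L=1587.275 V=7791.518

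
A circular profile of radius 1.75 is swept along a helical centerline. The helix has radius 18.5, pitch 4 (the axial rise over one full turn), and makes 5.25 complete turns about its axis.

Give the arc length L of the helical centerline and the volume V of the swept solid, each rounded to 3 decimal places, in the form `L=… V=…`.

2πR = 2π·18.5 = 116.238928
per-turn = √(116.238928² + 4²) = √(13511.4884 + 16) = √13527.4884 = 116.307732
L = 5.25 × 116.307732 = 610.615591
V = π·1.75² × L = 9.621128 × 610.615591 = 5874.810453

L=610.616 V=5874.810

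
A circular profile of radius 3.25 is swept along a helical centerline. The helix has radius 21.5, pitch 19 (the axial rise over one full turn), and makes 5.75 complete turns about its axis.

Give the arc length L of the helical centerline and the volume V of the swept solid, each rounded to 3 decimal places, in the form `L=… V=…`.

2πR = 2π·21.5 = 135.088484
per-turn = √(135.088484² + 19²) = √(18248.8985 + 361) = √18609.8985 = 136.418102
L = 5.75 × 136.418102 = 784.404086
V = π·3.25² × L = 33.183072 × 784.404086 = 26028.937585

L=784.404 V=26028.938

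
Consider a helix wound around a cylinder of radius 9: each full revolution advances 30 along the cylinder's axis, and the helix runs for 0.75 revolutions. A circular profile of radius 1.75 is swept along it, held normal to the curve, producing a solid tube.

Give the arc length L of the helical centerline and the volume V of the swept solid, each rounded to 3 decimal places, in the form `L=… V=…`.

L=48.010 V=461.913

2πR = 2π·9 = 56.548668
per-turn = √(56.548668² + 30²) = √(3197.7518 + 900) = √4097.7518 = 64.013685
L = 0.75 × 64.013685 = 48.010264
V = π·1.75² × L = 9.621128 × 48.010264 = 461.912867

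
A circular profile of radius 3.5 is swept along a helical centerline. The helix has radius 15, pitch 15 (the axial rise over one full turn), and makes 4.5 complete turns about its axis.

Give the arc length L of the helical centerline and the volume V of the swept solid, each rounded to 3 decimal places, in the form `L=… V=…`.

2πR = 2π·15 = 94.247780
per-turn = √(94.247780² + 15²) = √(8882.6440 + 225) = √9107.6440 = 95.433977
L = 4.5 × 95.433977 = 429.452896
V = π·3.5² × L = 38.484510 × 429.452896 = 16527.284288

L=429.453 V=16527.284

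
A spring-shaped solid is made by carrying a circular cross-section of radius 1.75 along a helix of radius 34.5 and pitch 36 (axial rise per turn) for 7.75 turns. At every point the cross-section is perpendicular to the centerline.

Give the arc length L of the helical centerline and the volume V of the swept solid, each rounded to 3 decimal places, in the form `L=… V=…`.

2πR = 2π·34.5 = 216.769893
per-turn = √(216.769893² + 36²) = √(46989.1866 + 1296) = √48285.1866 = 219.738905
L = 7.75 × 219.738905 = 1702.976517
V = π·1.75² × L = 9.621128 × 1702.976517 = 16384.554202

L=1702.977 V=16384.554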